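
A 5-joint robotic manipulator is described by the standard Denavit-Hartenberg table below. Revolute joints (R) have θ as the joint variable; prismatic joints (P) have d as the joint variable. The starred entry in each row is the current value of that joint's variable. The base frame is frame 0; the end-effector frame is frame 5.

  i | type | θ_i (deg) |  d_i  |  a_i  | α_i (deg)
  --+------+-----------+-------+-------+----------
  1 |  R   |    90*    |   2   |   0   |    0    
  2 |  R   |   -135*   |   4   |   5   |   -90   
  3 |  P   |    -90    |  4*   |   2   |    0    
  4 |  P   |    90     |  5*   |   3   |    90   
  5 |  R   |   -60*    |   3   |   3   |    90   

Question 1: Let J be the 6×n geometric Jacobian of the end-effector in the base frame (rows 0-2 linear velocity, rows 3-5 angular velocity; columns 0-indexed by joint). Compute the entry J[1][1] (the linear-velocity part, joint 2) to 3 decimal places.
axis z_1 = (0.0000,0.0000,1.0000); lever o_n−o_1 = (11.2444,-2.1907,9.0000)
cross product → J_v[:, 1] = (2.1907,11.2444,-0.0000)
J_ω[:, 1] = z_1
entry J[1][1] = 11.2444

11.244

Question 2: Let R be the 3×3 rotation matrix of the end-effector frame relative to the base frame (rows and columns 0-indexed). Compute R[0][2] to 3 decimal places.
End-effector z-axis (col 2 of R) = (-0.9659,0.2588,0.0000)
R[0][2] = -0.9659

-0.966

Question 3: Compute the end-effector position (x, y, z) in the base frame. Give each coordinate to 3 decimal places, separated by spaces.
11.244 -2.191 11.000

after link 1: o_1 = (0.0000, 0.0000, 2.0000)
after link 2: o_2 = (3.5355, -3.5355, 6.0000)
after link 3: o_3 = (6.3640, -0.7071, 8.0000)
after link 4: o_4 = (12.0208, 0.7071, 8.0000)
after link 5: o_5 = (11.2444, -2.1907, 11.0000)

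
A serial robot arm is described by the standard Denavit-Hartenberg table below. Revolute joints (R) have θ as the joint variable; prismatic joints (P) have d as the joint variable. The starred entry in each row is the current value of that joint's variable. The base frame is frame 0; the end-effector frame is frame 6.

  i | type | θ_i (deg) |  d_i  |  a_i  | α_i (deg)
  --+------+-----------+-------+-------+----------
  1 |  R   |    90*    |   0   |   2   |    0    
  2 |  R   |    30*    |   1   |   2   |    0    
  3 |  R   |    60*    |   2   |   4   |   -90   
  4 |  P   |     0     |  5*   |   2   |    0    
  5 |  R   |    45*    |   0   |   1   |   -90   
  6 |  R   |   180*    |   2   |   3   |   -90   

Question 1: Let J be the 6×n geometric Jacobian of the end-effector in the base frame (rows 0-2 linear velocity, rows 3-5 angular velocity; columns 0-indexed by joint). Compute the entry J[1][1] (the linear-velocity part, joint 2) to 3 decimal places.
axis z_1 = (0.0000,0.0000,1.0000); lever o_n−o_1 = (-4.1716,-3.2679,3.0000)
cross product → J_v[:, 1] = (3.2679,-4.1716,0.0000)
J_ω[:, 1] = z_1
entry J[1][1] = -4.1716

-4.172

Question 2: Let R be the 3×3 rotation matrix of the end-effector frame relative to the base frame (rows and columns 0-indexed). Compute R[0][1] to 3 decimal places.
End-effector y-axis (col 1 of R) = (-0.7071,0.0000,0.7071)
R[0][1] = -0.7071

-0.707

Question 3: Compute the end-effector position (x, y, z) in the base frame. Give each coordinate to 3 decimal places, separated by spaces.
after link 1: o_1 = (0.0000, 2.0000, 0.0000)
after link 2: o_2 = (-1.0000, 3.7321, 1.0000)
after link 3: o_3 = (-5.0000, 3.7321, 3.0000)
after link 4: o_4 = (-7.0000, -1.2679, 3.0000)
after link 5: o_5 = (-7.7071, -1.2679, 2.2929)
after link 6: o_6 = (-4.1716, -1.2679, 3.0000)

-4.172 -1.268 3.000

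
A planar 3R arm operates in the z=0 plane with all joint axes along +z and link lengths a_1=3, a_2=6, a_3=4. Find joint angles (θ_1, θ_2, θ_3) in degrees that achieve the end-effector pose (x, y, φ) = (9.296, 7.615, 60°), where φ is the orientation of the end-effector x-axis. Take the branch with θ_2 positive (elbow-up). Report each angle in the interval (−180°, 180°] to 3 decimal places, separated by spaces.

wrist centre = target − a_3·(cos φ, sin φ) = (7.2960, 4.1509)
cos θ_2 = (70.4616−3²−6²)/(2·3·6) = 0.7073; θ_2 = 44.9871° (elbow-up)
β = atan2(4.1509,7.2960) = 29.6368°; ψ = atan2(4.2417,7.2436) = 30.3523°
θ_1 = β − ψ = -0.7155°
θ_3 = φ − θ_1 − θ_2 = 15.7284° (wrapped to (-180°,180°])

-0.716 44.987 15.728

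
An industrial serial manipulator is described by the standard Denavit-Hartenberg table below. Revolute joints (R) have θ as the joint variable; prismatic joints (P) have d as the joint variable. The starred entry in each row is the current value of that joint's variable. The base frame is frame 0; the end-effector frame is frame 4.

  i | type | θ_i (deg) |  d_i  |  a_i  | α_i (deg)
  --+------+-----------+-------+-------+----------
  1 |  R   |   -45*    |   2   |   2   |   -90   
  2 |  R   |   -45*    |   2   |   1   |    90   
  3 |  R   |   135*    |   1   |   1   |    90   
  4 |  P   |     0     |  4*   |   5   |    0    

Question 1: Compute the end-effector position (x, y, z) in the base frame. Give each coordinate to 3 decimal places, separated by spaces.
after link 1: o_1 = (1.4142, -1.4142, 2.0000)
after link 2: o_2 = (3.3284, -0.5000, 2.7071)
after link 3: o_3 = (2.9749, 0.8536, 2.9142)
after link 4: o_4 = (7.1213, 5.7071, 2.4142)

7.121 5.707 2.414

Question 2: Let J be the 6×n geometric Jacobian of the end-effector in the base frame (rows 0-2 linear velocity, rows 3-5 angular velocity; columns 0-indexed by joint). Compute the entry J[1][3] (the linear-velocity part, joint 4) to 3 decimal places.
0.146

prismatic axis z_3 = (0.8536,0.1464,0.5000)
J_v[:, 3] = z_3; J_ω[:, 3] = (0,0,0)
entry J[1][3] = 0.1464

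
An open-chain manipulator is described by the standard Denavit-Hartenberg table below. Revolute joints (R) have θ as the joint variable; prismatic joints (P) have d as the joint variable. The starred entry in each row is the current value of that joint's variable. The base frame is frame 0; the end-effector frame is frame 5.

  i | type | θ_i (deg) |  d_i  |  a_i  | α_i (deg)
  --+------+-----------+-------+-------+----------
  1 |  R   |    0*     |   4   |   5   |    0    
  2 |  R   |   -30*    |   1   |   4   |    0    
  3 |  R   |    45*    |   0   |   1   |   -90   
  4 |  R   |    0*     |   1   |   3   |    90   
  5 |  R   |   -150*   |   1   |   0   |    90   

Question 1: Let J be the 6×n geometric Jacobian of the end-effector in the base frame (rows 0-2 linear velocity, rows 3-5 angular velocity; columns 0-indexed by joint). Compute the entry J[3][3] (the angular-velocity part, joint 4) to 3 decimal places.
axis z_3 = (-0.2588,0.9659,0.0000); lever o_n−o_3 = (2.6390,1.7424,1.0000)
cross product → J_v[:, 3] = (0.9659,0.2588,-3.0000)
J_ω[:, 3] = z_3
entry J[3][3] = -0.2588

-0.259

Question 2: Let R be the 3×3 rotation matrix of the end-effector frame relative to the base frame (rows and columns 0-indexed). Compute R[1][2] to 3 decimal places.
0.707

End-effector z-axis (col 2 of R) = (-0.7071,0.7071,0.0000)
R[1][2] = 0.7071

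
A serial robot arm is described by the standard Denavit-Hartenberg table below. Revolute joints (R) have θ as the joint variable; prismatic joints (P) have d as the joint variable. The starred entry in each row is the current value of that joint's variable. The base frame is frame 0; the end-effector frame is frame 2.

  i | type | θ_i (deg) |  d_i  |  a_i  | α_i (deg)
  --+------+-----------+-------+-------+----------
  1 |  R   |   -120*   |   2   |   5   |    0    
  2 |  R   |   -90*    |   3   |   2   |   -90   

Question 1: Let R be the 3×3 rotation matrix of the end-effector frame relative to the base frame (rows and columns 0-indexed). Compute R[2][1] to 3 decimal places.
-1.000

End-effector y-axis (col 1 of R) = (-0.0000,-0.0000,-1.0000)
R[2][1] = -1.0000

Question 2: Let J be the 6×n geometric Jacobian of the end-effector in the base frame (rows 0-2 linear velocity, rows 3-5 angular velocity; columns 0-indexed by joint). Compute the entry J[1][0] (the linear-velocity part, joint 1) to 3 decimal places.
-4.232

axis z_0 = ẑ; lever o_n−o_0 = (-4.2321,-3.3301,5.0000)
cross product → J_v[:, 0] = (3.3301,-4.2321,0.0000)
J_ω[:, 0] = z_0
entry J[1][0] = -4.2321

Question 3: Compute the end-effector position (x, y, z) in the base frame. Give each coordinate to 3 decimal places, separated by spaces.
after link 1: o_1 = (-2.5000, -4.3301, 2.0000)
after link 2: o_2 = (-4.2321, -3.3301, 5.0000)

-4.232 -3.330 5.000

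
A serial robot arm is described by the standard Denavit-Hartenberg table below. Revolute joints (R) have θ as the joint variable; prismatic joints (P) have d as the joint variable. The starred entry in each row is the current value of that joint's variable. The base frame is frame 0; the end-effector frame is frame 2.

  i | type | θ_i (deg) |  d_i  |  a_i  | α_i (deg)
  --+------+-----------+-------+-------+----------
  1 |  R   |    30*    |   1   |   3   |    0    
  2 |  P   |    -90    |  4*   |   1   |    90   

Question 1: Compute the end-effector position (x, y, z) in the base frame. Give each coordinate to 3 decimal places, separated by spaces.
3.098 0.634 5.000

after link 1: o_1 = (2.5981, 1.5000, 1.0000)
after link 2: o_2 = (3.0981, 0.6340, 5.0000)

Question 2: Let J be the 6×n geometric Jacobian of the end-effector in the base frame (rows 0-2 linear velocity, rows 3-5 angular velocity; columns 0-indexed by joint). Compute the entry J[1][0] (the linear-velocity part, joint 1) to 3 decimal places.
3.098

axis z_0 = ẑ; lever o_n−o_0 = (3.0981,0.6340,5.0000)
cross product → J_v[:, 0] = (-0.6340,3.0981,0.0000)
J_ω[:, 0] = z_0
entry J[1][0] = 3.0981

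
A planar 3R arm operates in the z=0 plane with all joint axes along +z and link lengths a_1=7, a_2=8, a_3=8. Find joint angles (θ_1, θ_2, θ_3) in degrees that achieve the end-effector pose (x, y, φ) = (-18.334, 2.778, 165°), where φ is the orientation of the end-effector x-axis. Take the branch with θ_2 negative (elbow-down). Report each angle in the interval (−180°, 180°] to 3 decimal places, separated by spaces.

-135.002 -90.000 30.002

wrist centre = target − a_3·(cos φ, sin φ) = (-10.6066, 0.7074)
cos θ_2 = (113.0003−7²−8²)/(2·7·8) = 0.0000; θ_2 = -89.9998° (elbow-down)
β = atan2(0.7074,-10.6066) = 176.1841°; ψ = atan2(-8.0000,7.0000) = -48.8140°
θ_1 = β − ψ = 224.9981°
θ_3 = φ − θ_1 − θ_2 = 30.0018° (wrapped to (-180°,180°])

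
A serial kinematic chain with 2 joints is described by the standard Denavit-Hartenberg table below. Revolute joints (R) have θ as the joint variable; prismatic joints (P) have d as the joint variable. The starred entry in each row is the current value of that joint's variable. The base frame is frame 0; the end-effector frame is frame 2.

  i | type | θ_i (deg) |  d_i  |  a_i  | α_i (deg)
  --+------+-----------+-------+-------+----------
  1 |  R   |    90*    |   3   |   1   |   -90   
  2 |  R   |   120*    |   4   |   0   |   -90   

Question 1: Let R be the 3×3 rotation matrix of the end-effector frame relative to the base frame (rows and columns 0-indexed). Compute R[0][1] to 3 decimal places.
1.000

End-effector y-axis (col 1 of R) = (1.0000,-0.0000,-0.0000)
R[0][1] = 1.0000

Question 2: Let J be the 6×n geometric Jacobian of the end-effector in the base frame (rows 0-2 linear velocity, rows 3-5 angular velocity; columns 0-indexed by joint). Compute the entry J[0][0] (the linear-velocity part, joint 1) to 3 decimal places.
axis z_0 = ẑ; lever o_n−o_0 = (-4.0000,1.0000,3.0000)
cross product → J_v[:, 0] = (-1.0000,-4.0000,0.0000)
J_ω[:, 0] = z_0
entry J[0][0] = -1.0000

-1.000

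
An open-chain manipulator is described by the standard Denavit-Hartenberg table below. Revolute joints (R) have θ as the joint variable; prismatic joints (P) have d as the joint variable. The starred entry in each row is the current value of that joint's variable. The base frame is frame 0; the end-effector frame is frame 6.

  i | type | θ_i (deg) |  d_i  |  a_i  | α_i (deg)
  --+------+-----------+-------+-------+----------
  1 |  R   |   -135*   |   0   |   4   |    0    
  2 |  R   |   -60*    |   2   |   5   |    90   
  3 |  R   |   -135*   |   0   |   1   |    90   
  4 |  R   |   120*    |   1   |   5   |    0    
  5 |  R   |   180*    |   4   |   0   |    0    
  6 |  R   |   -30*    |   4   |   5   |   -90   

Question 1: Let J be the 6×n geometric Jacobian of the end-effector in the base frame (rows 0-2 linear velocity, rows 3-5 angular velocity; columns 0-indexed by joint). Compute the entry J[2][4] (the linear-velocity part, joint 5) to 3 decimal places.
axis z_4 = (0.6830,-0.1830,0.7071); lever o_n−o_4 = (4.1700,-6.2937,5.6569)
cross product → J_v[:, 4] = (3.4151,-0.9151,-3.5355)
J_ω[:, 4] = z_4
entry J[2][4] = -3.5355

-3.536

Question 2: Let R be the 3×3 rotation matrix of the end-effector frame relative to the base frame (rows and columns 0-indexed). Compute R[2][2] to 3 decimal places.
End-effector z-axis (col 2 of R) = (0.6830,-0.1830,-0.7071)
R[2][2] = -0.7071

-0.707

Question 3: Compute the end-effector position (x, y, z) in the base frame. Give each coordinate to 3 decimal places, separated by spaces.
after link 1: o_1 = (-2.8284, -2.8284, 0.0000)
after link 2: o_2 = (-7.6581, -1.5343, 2.0000)
after link 3: o_3 = (-6.9750, -1.7173, 1.2929)
after link 4: o_4 = (-6.8788, 2.7398, 3.7678)
after link 5: o_5 = (-4.1468, 2.0077, 6.5962)
after link 6: o_6 = (-2.7088, -3.5540, 9.4246)

-2.709 -3.554 9.425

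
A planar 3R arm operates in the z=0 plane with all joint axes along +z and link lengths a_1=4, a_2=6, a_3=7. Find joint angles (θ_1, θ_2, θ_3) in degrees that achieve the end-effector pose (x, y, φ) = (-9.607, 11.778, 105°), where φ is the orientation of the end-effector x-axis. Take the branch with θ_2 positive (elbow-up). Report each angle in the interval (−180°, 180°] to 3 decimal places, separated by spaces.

wrist centre = target − a_3·(cos φ, sin φ) = (-7.7953, 5.0165)
cos θ_2 = (85.9316−4²−6²)/(2·4·6) = 0.7069; θ_2 = 45.0160° (elbow-up)
β = atan2(5.0165,-7.7953) = 147.2373°; ψ = atan2(4.2438,8.2415) = 27.2456°
θ_1 = β − ψ = 119.9918°
θ_3 = φ − θ_1 − θ_2 = -60.0078° (wrapped to (-180°,180°])

119.992 45.016 -60.008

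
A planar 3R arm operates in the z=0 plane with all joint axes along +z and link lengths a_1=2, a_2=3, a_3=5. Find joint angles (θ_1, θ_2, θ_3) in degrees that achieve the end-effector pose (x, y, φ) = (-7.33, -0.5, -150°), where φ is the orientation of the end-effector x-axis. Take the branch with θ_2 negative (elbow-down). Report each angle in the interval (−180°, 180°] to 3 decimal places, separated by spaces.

-157.379 -90.004 97.382

wrist centre = target − a_3·(cos φ, sin φ) = (-2.9999, 2.0000)
cos θ_2 = (12.9992−2²−3²)/(2·2·3) = -0.0001; θ_2 = -90.0036° (elbow-down)
β = atan2(2.0000,-2.9999) = 146.3088°; ψ = atan2(-3.0000,1.9998) = -56.3125°
θ_1 = β − ψ = 202.6213°
θ_3 = φ − θ_1 − θ_2 = 97.3824° (wrapped to (-180°,180°])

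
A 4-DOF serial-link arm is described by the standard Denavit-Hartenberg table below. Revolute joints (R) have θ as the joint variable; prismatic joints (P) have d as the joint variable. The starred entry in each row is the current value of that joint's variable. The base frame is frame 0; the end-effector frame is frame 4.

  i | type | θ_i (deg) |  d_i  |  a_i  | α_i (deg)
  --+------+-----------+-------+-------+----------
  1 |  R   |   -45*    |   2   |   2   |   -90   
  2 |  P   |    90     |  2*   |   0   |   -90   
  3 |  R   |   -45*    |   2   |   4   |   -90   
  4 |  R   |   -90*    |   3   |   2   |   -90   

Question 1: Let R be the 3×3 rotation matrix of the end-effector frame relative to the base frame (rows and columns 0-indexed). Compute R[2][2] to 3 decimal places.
End-effector z-axis (col 2 of R) = (0.5000,0.5000,-0.7071)
R[2][2] = -0.7071

-0.707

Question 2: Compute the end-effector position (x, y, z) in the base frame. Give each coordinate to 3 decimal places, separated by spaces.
0.500 3.328 -2.950

after link 1: o_1 = (1.4142, -1.4142, 2.0000)
after link 2: o_2 = (2.8284, 0.0000, 2.0000)
after link 3: o_3 = (3.4142, 3.4142, -0.8284)
after link 4: o_4 = (0.5000, 3.3284, -2.9497)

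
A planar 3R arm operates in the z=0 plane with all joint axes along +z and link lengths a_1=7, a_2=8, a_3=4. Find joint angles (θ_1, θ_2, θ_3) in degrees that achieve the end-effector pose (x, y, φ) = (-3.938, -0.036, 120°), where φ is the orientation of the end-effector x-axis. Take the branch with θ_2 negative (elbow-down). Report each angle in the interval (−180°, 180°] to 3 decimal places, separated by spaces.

-30.003 -149.999 -59.999

wrist centre = target − a_3·(cos φ, sin φ) = (-1.9380, -3.5001)
cos θ_2 = (16.0066−7²−8²)/(2·7·8) = -0.8660; θ_2 = -149.9986° (elbow-down)
β = atan2(-3.5001,-1.9380) = -118.9732°; ψ = atan2(-4.0002,0.0719) = -88.9703°
θ_1 = β − ψ = -30.0029°
θ_3 = φ − θ_1 − θ_2 = -59.9985° (wrapped to (-180°,180°])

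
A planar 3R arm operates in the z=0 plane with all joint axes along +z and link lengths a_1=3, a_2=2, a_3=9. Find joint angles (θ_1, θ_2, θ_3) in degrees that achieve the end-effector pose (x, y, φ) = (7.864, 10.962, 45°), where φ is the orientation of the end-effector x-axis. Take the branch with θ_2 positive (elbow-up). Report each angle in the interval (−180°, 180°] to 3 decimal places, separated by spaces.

59.999 30.002 -45.001

wrist centre = target − a_3·(cos φ, sin φ) = (1.5000, 4.5980)
cos θ_2 = (23.3921−3²−2²)/(2·3·2) = 0.8660; θ_2 = 30.0022° (elbow-up)
β = atan2(4.5980,1.5000) = 71.9319°; ψ = atan2(1.0001,4.7320) = 11.9333°
θ_1 = β − ψ = 59.9986°
θ_3 = φ − θ_1 − θ_2 = -45.0007° (wrapped to (-180°,180°])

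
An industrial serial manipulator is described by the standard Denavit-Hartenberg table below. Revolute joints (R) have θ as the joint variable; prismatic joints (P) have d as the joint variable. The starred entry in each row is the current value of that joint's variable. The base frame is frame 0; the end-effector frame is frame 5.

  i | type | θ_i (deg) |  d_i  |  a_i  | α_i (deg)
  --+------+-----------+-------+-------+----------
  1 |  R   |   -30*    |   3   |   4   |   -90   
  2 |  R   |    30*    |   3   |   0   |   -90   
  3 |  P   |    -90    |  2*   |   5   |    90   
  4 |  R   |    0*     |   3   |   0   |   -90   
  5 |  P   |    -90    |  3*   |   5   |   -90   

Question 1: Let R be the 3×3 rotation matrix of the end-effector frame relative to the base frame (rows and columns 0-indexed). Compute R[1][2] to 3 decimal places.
0.866

End-effector z-axis (col 2 of R) = (0.5000,0.8660,0.0000)
R[1][2] = 0.8660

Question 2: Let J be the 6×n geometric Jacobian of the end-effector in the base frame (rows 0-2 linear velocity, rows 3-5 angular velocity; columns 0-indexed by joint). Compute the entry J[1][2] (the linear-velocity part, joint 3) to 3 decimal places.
prismatic axis z_2 = (-0.4330,0.2500,-0.8660)
J_v[:, 2] = z_2; J_ω[:, 2] = (0,0,0)
entry J[1][2] = 0.2500

0.250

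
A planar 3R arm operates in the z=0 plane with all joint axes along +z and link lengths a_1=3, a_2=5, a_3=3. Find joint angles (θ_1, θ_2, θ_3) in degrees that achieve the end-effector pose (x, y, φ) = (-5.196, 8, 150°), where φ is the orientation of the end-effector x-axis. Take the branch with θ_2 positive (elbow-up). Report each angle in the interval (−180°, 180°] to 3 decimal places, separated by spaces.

wrist centre = target − a_3·(cos φ, sin φ) = (-2.5979, 6.5000)
cos θ_2 = (48.9992−3²−5²)/(2·3·5) = 0.5000; θ_2 = 60.0017° (elbow-up)
β = atan2(6.5000,-2.5979) = 111.7856°; ψ = atan2(4.3302,5.4999) = 38.2144°
θ_1 = β − ψ = 73.5713°
θ_3 = φ − θ_1 − θ_2 = 16.4270° (wrapped to (-180°,180°])

73.571 60.002 16.427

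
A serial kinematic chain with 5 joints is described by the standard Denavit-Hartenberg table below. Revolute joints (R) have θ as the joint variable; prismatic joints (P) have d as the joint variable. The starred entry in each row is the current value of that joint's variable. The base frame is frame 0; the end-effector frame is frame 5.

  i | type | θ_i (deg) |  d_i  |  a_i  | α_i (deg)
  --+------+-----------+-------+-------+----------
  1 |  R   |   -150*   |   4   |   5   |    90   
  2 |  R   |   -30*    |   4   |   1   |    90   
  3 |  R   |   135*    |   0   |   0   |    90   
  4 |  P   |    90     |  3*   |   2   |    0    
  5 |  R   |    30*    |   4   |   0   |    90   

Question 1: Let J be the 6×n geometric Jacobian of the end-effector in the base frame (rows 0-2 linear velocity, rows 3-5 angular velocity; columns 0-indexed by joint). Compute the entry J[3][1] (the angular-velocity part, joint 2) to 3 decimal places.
axis z_1 = (-0.5000,0.8660,0.0000); lever o_n−o_1 = (-8.0712,5.6744,-4.7069)
cross product → J_v[:, 1] = (-4.0763,-2.3535,4.1526)
J_ω[:, 1] = z_1
entry J[3][1] = -0.5000

-0.500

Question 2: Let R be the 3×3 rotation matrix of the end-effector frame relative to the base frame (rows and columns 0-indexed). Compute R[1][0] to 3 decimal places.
-0.243

End-effector x-axis (col 0 of R) = (0.2866,-0.2428,-0.9268)
R[1][0] = -0.2428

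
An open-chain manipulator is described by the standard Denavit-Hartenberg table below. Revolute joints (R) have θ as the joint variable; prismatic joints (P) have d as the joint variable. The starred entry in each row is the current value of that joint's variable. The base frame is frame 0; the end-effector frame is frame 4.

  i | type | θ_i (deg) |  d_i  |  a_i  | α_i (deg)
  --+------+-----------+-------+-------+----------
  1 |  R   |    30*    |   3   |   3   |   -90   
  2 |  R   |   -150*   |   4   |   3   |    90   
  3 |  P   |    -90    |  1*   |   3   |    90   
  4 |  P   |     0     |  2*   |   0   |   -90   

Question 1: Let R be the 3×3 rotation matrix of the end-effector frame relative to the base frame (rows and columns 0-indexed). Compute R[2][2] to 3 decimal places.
-0.866

End-effector z-axis (col 2 of R) = (-0.4330,-0.2500,-0.8660)
R[2][2] = -0.8660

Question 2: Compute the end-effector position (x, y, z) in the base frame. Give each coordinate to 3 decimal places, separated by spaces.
0.915 1.683 2.634

after link 1: o_1 = (2.5981, 1.5000, 3.0000)
after link 2: o_2 = (-1.6519, 3.6651, 4.5000)
after link 3: o_3 = (-0.5849, 0.8170, 3.6340)
after link 4: o_4 = (0.9151, 1.6830, 2.6340)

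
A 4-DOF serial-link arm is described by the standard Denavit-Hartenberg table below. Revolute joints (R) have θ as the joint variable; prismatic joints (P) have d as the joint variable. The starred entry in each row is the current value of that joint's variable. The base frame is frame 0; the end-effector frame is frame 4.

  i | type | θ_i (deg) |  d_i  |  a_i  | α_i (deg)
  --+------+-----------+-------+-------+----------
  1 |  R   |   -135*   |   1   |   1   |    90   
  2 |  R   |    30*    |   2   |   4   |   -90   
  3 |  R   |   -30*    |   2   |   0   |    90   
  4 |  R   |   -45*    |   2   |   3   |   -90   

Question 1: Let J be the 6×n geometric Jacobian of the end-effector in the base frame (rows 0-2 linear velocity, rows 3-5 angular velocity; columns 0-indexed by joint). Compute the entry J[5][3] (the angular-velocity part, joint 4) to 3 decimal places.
-0.250

axis z_3 = (-0.3062,0.9186,-0.2500); lever o_n−o_3 = (-3.2374,0.7121,-1.4186)
cross product → J_v[:, 3] = (-1.1250,0.3750,2.7557)
J_ω[:, 3] = z_3
entry J[5][3] = -0.2500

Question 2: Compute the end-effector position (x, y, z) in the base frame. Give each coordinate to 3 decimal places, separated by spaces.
after link 1: o_1 = (-0.7071, -0.7071, 1.0000)
after link 2: o_2 = (-4.5708, -1.7424, 3.0000)
after link 3: o_3 = (-3.8637, -1.0353, 4.7321)
after link 4: o_4 = (-7.1011, -0.3232, 3.3135)

-7.101 -0.323 3.313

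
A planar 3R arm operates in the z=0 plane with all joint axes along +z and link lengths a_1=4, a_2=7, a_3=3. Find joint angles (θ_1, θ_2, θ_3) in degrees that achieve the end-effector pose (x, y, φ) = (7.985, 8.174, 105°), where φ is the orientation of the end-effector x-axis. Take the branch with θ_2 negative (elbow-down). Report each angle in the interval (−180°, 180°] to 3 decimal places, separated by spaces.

59.998 -44.995 89.996

wrist centre = target − a_3·(cos φ, sin φ) = (8.7615, 5.2762)
cos θ_2 = (104.6017−4²−7²)/(2·4·7) = 0.7072; θ_2 = -44.9947° (elbow-down)
β = atan2(5.2762,8.7615) = 31.0567°; ψ = atan2(-4.9493,8.9502) = -28.9417°
θ_1 = β − ψ = 59.9984°
θ_3 = φ − θ_1 − θ_2 = 89.9963° (wrapped to (-180°,180°])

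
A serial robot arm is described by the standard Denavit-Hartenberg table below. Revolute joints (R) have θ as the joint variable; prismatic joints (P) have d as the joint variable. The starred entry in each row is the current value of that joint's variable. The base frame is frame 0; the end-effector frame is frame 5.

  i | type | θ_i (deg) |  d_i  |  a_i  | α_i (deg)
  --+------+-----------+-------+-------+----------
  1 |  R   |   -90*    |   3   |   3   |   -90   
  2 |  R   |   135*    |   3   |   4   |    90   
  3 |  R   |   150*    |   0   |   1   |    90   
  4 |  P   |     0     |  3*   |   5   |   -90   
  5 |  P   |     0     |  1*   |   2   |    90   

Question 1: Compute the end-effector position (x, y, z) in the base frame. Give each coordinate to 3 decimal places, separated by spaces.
9.598 -4.717 3.303

after link 1: o_1 = (0.0000, -3.0000, 3.0000)
after link 2: o_2 = (3.0000, -0.1716, 0.1716)
after link 3: o_3 = (3.5000, -0.7839, 0.7839)
after link 4: o_4 = (8.5981, -2.7851, 2.7851)
after link 5: o_5 = (9.5981, -4.7170, 3.3028)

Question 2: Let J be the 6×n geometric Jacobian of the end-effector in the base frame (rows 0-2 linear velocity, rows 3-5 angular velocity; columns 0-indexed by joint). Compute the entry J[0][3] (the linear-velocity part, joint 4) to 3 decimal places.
prismatic axis z_3 = (0.8660,0.3536,-0.3536)
J_v[:, 3] = z_3; J_ω[:, 3] = (0,0,0)
entry J[0][3] = 0.8660

0.866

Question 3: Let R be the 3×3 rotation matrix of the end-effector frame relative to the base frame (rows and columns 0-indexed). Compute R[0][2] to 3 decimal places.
0.866

End-effector z-axis (col 2 of R) = (0.8660,0.3536,-0.3536)
R[0][2] = 0.8660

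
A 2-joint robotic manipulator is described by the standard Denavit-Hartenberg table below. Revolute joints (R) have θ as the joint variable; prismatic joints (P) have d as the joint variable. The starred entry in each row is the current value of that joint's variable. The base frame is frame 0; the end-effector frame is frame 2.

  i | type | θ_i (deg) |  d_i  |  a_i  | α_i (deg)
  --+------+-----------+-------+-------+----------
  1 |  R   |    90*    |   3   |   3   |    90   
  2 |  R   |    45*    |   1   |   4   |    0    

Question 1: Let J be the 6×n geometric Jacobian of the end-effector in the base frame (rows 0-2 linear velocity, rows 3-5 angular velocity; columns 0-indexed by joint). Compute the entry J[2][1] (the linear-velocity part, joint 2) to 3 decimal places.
2.828

axis z_1 = (1.0000,-0.0000,0.0000); lever o_n−o_1 = (1.0000,2.8284,2.8284)
cross product → J_v[:, 1] = (-0.0000,-2.8284,2.8284)
J_ω[:, 1] = z_1
entry J[2][1] = 2.8284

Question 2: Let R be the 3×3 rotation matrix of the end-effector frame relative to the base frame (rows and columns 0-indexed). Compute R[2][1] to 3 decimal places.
0.707

End-effector y-axis (col 1 of R) = (-0.0000,-0.7071,0.7071)
R[2][1] = 0.7071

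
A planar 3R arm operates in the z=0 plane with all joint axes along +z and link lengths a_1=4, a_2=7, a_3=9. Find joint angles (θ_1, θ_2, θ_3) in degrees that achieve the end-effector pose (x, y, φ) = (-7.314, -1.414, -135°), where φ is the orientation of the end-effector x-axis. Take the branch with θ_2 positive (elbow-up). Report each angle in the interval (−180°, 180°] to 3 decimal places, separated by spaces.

wrist centre = target − a_3·(cos φ, sin φ) = (-0.9500, 4.9500)
cos θ_2 = (25.4047−4²−7²)/(2·4·7) = -0.7071; θ_2 = 134.9961° (elbow-up)
β = atan2(4.9500,-0.9500) = 100.8646°; ψ = atan2(4.9501,-0.9494) = 100.8573°
θ_1 = β − ψ = 0.0072°
θ_3 = φ − θ_1 − θ_2 = 89.9966° (wrapped to (-180°,180°])

0.007 134.996 89.997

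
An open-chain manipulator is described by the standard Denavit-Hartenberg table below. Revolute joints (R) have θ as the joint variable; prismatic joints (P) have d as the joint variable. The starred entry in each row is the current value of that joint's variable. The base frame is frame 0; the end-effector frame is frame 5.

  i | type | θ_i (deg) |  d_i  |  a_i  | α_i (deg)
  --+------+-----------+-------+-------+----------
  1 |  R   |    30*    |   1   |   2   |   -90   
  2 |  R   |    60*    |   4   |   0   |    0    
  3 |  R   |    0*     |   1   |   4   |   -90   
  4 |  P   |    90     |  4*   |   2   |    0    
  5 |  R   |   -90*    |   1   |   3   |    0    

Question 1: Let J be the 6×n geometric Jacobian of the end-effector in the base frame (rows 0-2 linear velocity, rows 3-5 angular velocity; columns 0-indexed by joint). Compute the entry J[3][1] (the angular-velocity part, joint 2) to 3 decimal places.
-0.500

axis z_1 = (-0.5000,0.8660,0.0000); lever o_n−o_1 = (-2.2189,2.1830,-8.5622)
cross product → J_v[:, 1] = (-7.4151,-4.2811,0.8301)
J_ω[:, 1] = z_1
entry J[3][1] = -0.5000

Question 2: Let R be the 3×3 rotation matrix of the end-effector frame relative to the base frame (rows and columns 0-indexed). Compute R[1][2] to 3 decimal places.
End-effector z-axis (col 2 of R) = (-0.7500,-0.4330,-0.5000)
R[1][2] = -0.4330

-0.433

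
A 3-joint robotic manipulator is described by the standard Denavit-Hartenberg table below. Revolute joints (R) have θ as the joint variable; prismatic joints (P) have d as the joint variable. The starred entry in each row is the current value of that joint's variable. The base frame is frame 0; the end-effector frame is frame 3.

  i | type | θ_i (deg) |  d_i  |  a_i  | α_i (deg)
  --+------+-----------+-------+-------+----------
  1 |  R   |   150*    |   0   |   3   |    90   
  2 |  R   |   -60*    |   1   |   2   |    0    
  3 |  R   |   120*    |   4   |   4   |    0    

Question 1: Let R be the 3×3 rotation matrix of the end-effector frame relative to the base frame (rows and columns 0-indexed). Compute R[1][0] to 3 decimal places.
0.250

End-effector x-axis (col 0 of R) = (-0.4330,0.2500,0.8660)
R[1][0] = 0.2500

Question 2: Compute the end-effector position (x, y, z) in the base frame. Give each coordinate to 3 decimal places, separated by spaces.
after link 1: o_1 = (-2.5981, 1.5000, 0.0000)
after link 2: o_2 = (-2.9641, 2.8660, -1.7321)
after link 3: o_3 = (-2.6962, 7.3301, 1.7321)

-2.696 7.330 1.732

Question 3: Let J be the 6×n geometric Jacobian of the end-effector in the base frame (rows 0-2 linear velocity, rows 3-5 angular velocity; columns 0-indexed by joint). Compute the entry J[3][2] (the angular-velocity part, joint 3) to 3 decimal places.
0.500

axis z_2 = (0.5000,0.8660,0.0000); lever o_n−o_2 = (0.2679,4.4641,3.4641)
cross product → J_v[:, 2] = (3.0000,-1.7321,2.0000)
J_ω[:, 2] = z_2
entry J[3][2] = 0.5000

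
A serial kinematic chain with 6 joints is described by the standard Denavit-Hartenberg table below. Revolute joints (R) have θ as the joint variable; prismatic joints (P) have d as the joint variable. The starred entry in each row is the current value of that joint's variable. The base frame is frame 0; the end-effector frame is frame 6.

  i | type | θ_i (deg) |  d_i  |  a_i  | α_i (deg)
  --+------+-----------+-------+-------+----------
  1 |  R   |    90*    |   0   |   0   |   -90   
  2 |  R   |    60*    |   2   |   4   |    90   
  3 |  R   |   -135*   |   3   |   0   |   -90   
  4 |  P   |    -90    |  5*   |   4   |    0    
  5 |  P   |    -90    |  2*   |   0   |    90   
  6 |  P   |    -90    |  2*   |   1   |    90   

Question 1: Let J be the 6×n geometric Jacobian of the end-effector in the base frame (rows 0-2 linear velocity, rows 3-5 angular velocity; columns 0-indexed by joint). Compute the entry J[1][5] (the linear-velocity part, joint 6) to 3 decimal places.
prismatic axis z_5 = (-0.0000,-0.8660,-0.5000)
J_v[:, 5] = z_5; J_ω[:, 5] = (0,0,0)
entry J[1][5] = -0.8660

-0.866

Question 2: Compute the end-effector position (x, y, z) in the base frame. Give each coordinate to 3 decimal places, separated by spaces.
after link 1: o_1 = (0.0000, 0.0000, 0.0000)
after link 2: o_2 = (-2.0000, 2.0000, -3.4641)
after link 3: o_3 = (-2.0000, 4.5981, -1.9641)
after link 4: o_4 = (1.5355, 9.8299, -3.0260)
after link 5: o_5 = (2.9497, 10.5371, -4.2507)
after link 6: o_6 = (2.2426, 8.4514, -4.6383)

2.243 8.451 -4.638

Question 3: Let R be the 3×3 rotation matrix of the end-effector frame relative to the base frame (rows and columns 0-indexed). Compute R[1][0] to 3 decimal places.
End-effector x-axis (col 0 of R) = (-0.7071,-0.3536,0.6124)
R[1][0] = -0.3536

-0.354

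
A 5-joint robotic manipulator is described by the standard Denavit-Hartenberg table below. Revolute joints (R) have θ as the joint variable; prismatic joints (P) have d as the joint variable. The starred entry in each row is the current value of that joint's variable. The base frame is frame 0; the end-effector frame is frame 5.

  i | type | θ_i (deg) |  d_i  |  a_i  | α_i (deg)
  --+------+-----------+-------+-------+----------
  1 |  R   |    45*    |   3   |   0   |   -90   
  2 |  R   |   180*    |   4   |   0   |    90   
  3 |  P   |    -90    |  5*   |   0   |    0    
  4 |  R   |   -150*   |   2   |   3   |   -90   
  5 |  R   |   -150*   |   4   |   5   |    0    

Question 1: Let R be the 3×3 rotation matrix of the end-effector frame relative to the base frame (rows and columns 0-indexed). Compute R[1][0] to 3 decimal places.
End-effector x-axis (col 0 of R) = (0.2241,-0.8365,-0.5000)
R[1][0] = -0.8365

-0.837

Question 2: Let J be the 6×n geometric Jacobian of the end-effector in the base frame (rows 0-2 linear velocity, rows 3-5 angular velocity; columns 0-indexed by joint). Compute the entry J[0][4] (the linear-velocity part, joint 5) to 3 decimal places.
axis z_4 = (0.9659,0.2588,-0.0000); lever o_n−o_4 = (4.9844,-3.1473,-2.5000)
cross product → J_v[:, 4] = (-0.6470,2.4148,-4.3301)
J_ω[:, 4] = z_4
entry J[0][4] = -0.6470

-0.647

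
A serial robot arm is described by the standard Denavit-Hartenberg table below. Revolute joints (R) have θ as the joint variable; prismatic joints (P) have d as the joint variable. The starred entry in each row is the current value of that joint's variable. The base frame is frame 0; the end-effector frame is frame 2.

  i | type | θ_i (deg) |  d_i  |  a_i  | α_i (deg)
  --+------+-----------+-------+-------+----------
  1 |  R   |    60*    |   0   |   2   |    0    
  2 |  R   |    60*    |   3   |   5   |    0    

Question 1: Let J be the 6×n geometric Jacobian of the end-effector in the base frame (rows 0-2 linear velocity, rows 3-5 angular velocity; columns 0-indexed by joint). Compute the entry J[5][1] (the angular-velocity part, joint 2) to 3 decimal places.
1.000

axis z_1 = (0.0000,0.0000,1.0000); lever o_n−o_1 = (-2.5000,4.3301,3.0000)
cross product → J_v[:, 1] = (-4.3301,-2.5000,0.0000)
J_ω[:, 1] = z_1
entry J[5][1] = 1.0000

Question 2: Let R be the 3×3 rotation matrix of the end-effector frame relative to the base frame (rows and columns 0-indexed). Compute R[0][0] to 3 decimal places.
-0.500

End-effector x-axis (col 0 of R) = (-0.5000,0.8660,0.0000)
R[0][0] = -0.5000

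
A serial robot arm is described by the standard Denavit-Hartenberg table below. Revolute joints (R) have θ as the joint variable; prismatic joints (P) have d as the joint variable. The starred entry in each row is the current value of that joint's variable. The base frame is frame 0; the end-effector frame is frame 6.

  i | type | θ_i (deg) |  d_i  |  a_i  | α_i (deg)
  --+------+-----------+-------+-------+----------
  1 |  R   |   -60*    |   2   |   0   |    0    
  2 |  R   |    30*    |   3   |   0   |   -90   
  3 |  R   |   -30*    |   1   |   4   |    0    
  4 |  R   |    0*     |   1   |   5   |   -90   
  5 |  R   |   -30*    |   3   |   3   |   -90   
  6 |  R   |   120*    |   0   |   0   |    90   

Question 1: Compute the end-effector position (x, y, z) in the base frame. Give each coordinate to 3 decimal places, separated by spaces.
11.748 -2.741 8.201

after link 1: o_1 = (0.0000, 0.0000, 2.0000)
after link 2: o_2 = (0.0000, 0.0000, 5.0000)
after link 3: o_3 = (3.5000, -0.8660, 7.0000)
after link 4: o_4 = (7.7500, -2.1651, 9.5000)
after link 5: o_5 = (11.7476, -2.7410, 8.2010)
after link 6: o_6 = (11.7476, -2.7410, 8.2010)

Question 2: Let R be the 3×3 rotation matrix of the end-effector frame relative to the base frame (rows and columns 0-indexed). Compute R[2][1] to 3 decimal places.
0.250

End-effector y-axis (col 1 of R) = (-0.0580,-0.9665,0.2500)
R[2][1] = 0.2500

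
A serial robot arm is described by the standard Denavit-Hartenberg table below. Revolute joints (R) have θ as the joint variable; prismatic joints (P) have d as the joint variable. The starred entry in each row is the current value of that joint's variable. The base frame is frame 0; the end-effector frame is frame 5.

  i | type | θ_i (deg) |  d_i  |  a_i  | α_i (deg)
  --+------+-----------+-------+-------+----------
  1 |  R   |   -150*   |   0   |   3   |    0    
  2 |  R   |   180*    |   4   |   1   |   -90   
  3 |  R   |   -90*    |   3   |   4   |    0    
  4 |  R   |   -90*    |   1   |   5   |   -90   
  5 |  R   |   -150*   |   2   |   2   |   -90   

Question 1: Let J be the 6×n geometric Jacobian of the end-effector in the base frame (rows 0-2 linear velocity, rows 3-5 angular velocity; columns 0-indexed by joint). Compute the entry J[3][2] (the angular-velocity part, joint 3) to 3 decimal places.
axis z_2 = (-0.5000,0.8660,0.0000); lever o_n−o_2 = (-5.3301,2.6962,6.0000)
cross product → J_v[:, 2] = (5.1962,3.0000,3.2679)
J_ω[:, 2] = z_2
entry J[3][2] = -0.5000

-0.500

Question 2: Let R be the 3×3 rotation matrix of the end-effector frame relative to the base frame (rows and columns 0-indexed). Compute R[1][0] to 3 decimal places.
End-effector x-axis (col 0 of R) = (0.5000,0.8660,-0.0000)
R[1][0] = 0.8660

0.866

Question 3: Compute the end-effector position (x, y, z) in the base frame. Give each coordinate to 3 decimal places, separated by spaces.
after link 1: o_1 = (-2.5981, -1.5000, 0.0000)
after link 2: o_2 = (-1.7321, -1.0000, 4.0000)
after link 3: o_3 = (-3.2321, 1.5981, 8.0000)
after link 4: o_4 = (-8.0622, -0.0359, 8.0000)
after link 5: o_5 = (-7.0622, 1.6962, 10.0000)

-7.062 1.696 10.000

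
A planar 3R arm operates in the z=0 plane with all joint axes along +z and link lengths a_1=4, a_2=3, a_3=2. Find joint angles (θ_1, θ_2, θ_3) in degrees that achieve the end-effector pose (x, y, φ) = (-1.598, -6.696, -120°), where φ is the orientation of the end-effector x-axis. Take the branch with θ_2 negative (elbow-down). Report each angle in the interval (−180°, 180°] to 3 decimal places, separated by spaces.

-59.998 -90.004 30.002

wrist centre = target − a_3·(cos φ, sin φ) = (-0.5980, -4.9639)
cos θ_2 = (24.9984−4²−3²)/(2·4·3) = -0.0001; θ_2 = -90.0038° (elbow-down)
β = atan2(-4.9639,-0.5980) = -96.8692°; ψ = atan2(-3.0000,3.9998) = -36.8713°
θ_1 = β − ψ = -59.9980°
θ_3 = φ − θ_1 − θ_2 = 30.0018° (wrapped to (-180°,180°])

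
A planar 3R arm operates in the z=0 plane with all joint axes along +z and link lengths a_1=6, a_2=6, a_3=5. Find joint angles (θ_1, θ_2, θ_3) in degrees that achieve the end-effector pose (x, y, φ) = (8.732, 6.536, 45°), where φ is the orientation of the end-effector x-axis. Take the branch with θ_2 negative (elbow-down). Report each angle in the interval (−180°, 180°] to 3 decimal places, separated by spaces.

wrist centre = target − a_3·(cos φ, sin φ) = (5.1965, 3.0005)
cos θ_2 = (36.0061−6²−6²)/(2·6·6) = -0.4999; θ_2 = -119.9944° (elbow-down)
β = atan2(3.0005,5.1965) = 30.0024°; ψ = atan2(-5.1964,3.0005) = -59.9972°
θ_1 = β − ψ = 89.9996°
θ_3 = φ − θ_1 − θ_2 = 74.9949° (wrapped to (-180°,180°])

90.000 -119.994 74.995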